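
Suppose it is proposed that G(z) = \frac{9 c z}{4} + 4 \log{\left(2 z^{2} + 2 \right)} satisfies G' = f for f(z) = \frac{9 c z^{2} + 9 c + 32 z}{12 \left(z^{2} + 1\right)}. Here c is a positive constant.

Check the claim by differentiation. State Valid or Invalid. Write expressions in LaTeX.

d/dz[G] = \frac{9 c z^{2} + 9 c + 32 z}{4 z^{2} + 4}
d/dz[G] - f(z) = \frac{9 c z^{2} + 9 c + 32 z}{6 z^{2} + 6} != 0.

Invalid: d/dz[G] - f = \frac{9 c z^{2} + 9 c + 32 z}{6 z^{2} + 6}, which is not 0.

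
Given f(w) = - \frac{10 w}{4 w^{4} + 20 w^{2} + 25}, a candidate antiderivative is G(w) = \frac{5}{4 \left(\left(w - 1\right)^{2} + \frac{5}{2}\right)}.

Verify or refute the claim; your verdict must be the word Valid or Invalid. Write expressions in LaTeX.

Invalid: d/dw[G] - f = \frac{- 120 w^{4} + 240 w^{3} - 360 w^{2} + 240 w + 250}{16 w^{8} - 64 w^{7} + 256 w^{6} - 544 w^{5} + 1176 w^{4} - 1520 w^{3} + 2080 w^{2} - 1400 w + 1225}, which is not 0.

d/dw[G] = \frac{10 - 10 w}{4 w^{4} - 16 w^{3} + 44 w^{2} - 56 w + 49}
d/dw[G] - f(w) = \frac{- 120 w^{4} + 240 w^{3} - 360 w^{2} + 240 w + 250}{16 w^{8} - 64 w^{7} + 256 w^{6} - 544 w^{5} + 1176 w^{4} - 1520 w^{3} + 2080 w^{2} - 1400 w + 1225} != 0.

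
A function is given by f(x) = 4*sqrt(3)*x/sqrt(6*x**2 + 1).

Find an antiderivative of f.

The substitution u = 2*x**2 + 1/3 works: f is exactly (dF/du)*(du/dx) for that inner function.
Check: d/dx[2*sqrt(3)*sqrt(6*x**2 + 1)/3] = 4*sqrt(3)*x/sqrt(6*x**2 + 1) = f(x).

An antiderivative is F(x) = 2*sqrt(3)*sqrt(6*x**2 + 1)/3.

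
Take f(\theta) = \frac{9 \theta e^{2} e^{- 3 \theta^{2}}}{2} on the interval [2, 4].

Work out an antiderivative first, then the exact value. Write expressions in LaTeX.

The substitution u = 2 - 3 \theta^{2} works: f is exactly (dF/du)*(du/d\theta) for that inner function.
F(\theta) = - \frac{3 e^{2} e^{- 3 \theta^{2}}}{4} is an antiderivative of f.
Check: d/d\theta[- \frac{3 e^{2} e^{- 3 \theta^{2}}}{4}] = \frac{9 \theta e^{2} e^{- 3 \theta^{2}}}{2} = f(\theta).
F(4) = - \frac{3}{4 e^{46}}; F(2) = - \frac{3}{4 e^{10}}.
Integral = F(4) - F(2) = - \frac{3}{4 e^{46}} + \frac{3}{4 e^{10}}.

Antiderivative: F(\theta) = - \frac{3 e^{2} e^{- 3 \theta^{2}}}{4}; value = - \frac{3}{4 e^{46}} + \frac{3}{4 e^{10}}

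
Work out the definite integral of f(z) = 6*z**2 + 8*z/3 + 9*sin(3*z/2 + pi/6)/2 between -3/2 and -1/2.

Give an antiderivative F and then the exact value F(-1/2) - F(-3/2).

Antiderivative: F(z) = (6*z**3 + 4*z**2 - 9*cos(3*z/2 + pi/6))/3; value = -3*sin(3/4 + pi/3) + 3*sin(pi/3 + 9/4) + 23/6

Integrate term by term and add the pieces.
F(z) = (6*z**3 + 4*z**2 - 9*cos(3*z/2 + pi/6))/3 is an antiderivative of f.
Check: d/dz[(6*z**3 + 4*z**2 - 9*cos(3*z/2 + pi/6))/3] = 6*z**2 + 8*z/3 + 9*sin(3*z/2 + pi/6)/2 = f(z).
F(-1/2) = 1/12 - 3*sin(3/4 + pi/3); F(-3/2) = -15/4 - 3*sin(pi/3 + 9/4).
Integral = F(-1/2) - F(-3/2) = -3*sin(3/4 + pi/3) + 3*sin(pi/3 + 9/4) + 23/6.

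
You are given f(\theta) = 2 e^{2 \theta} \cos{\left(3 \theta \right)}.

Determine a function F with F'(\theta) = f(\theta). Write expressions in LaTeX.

A first test for any F(\theta): its \theta-derivative must equal f(\theta) identically.
Check: d/d\theta[\frac{6 e^{2 \theta} \sin{\left(3 \theta \right)}}{13} + \frac{4 e^{2 \theta} \cos{\left(3 \theta \right)}}{13}] = 2 e^{2 \theta} \cos{\left(3 \theta \right)} = f(\theta).

An antiderivative is F(\theta) = \frac{6 e^{2 \theta} \sin{\left(3 \theta \right)}}{13} + \frac{4 e^{2 \theta} \cos{\left(3 \theta \right)}}{13}.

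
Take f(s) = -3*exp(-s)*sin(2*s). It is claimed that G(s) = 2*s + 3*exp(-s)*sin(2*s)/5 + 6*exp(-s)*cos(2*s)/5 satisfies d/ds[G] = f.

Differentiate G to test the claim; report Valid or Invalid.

Invalid: d/ds[G] - f = 2, which is not 0.

d/ds[G] = (2*exp(s) - 3*sin(2*s))*exp(-s)
d/ds[G] - f(s) = 2 != 0.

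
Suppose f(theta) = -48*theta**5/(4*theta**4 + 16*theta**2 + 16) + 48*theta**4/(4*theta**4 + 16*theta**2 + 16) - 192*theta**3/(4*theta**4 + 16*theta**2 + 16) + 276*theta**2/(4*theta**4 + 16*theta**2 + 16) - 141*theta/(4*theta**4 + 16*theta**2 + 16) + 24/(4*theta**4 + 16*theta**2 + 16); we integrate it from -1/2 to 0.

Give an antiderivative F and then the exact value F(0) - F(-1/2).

f has the shape u'v + uv' for u = -6/(theta**2 + 2) and v = (-theta**2 + theta - 1/4)**2 — it is the derivative of the product u*v.
F(theta) = -3*(-4*theta**2 + 4*theta - 1)**2/(8*(theta**2 + 2)) is an antiderivative of f.
Check: d/dtheta[-3*(-4*theta**2 + 4*theta - 1)**2/(8*(theta**2 + 2))] = (-48*theta**5 + 48*theta**4 - 192*theta**3 + 276*theta**2 - 141*theta + 24)/(4*theta**4 + 16*theta**2 + 16), which equals f(theta).
F(0) = -3/16; F(-1/2) = -8/3.
Integral = F(0) - F(-1/2) = 119/48.

Antiderivative: F(theta) = -3*(-4*theta**2 + 4*theta - 1)**2/(8*(theta**2 + 2)); value = 119/48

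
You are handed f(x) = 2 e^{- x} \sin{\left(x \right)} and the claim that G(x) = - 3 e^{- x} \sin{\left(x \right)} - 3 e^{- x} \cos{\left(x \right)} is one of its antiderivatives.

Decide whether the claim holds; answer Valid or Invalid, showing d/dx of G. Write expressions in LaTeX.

d/dx[G] = 6 e^{- x} \sin{\left(x \right)}
d/dx[G] - f(x) = 4 e^{- x} \sin{\left(x \right)} != 0.

Invalid: d/dx[G] - f = 4 e^{- x} \sin{\left(x \right)}, which is not 0.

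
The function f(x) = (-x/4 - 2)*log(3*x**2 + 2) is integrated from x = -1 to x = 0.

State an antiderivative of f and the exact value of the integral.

Since d/dx undoes antidifferentiation here, F'(x) = f(x) is required of F(x).
F(x) = -(3*x**2*log(3*x**2 + 2) - 3*x**2 + 48*x*log(3*x**2 + 2) - 96*x + 2*log(x**2 + 2/3) + 32*sqrt(6)*atan(sqrt(6)*x/2))/24 is an antiderivative of f.
Check: d/dx[-(3*x**2*log(3*x**2 + 2) - 3*x**2 + 48*x*log(3*x**2 + 2) - 96*x + 2*log(x**2 + 2/3) + 32*sqrt(6)*atan(sqrt(6)*x/2))/24] = -x*log(3*x**2 + 2)/4 - 2*log(3*x**2 + 2), which equals f(x).
F(0) = -log(2/3)/12; F(-1) = -31/8 - log(5/3)/12 + 4*sqrt(6)*atan(sqrt(6)/2)/3 + 15*log(5)/8.
Integral = F(0) - F(-1) = -15*log(5)/8 - 4*sqrt(6)*atan(sqrt(6)/2)/3 - log(2/3)/12 + log(5/3)/12 + 31/8.

Antiderivative: F(x) = -(3*x**2*log(3*x**2 + 2) - 3*x**2 + 48*x*log(3*x**2 + 2) - 96*x + 2*log(x**2 + 2/3) + 32*sqrt(6)*atan(sqrt(6)*x/2))/24; value = -15*log(5)/8 - 4*sqrt(6)*atan(sqrt(6)/2)/3 - log(2/3)/12 + log(5/3)/12 + 31/8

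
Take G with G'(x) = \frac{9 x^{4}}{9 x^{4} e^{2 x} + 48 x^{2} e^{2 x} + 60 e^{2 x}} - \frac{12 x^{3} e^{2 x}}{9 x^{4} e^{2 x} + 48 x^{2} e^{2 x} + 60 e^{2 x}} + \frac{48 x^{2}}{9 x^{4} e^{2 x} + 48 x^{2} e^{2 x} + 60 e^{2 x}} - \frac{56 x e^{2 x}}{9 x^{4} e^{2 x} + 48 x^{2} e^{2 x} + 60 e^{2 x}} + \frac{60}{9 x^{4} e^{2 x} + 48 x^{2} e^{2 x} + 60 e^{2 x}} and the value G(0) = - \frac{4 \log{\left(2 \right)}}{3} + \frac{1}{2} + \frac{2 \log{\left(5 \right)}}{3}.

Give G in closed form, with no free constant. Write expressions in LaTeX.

The integrand splits into summands that can be handled one at a time.
A general antiderivative is - \frac{4 \log{\left(x^{2} + 2 \right)}}{3} + \frac{2 \log{\left(\frac{3 x^{2}}{2} + 5 \right)}}{3} - \frac{e^{- 2 x}}{2} + C.
The condition gives C = - \frac{4 \log{\left(2 \right)}}{3} + \frac{1}{2} + \frac{2 \log{\left(5 \right)}}{3} - (- \frac{4 \log{\left(2 \right)}}{3} - \frac{1}{2} + \frac{2 \log{\left(5 \right)}}{3}) = 1.
So G(x) = \frac{\left(- 8 e^{2 x} \log{\left(x^{2} + 2 \right)} + 4 e^{2 x} \log{\left(\frac{3 x^{2}}{2} + 5 \right)} + 6 e^{2 x} - 3\right) e^{- 2 x}}{6}.
Check: d/dx[\frac{\left(- 8 e^{2 x} \log{\left(x^{2} + 2 \right)} + 4 e^{2 x} \log{\left(\frac{3 x^{2}}{2} + 5 \right)} + 6 e^{2 x} - 3\right) e^{- 2 x}}{6}] = \frac{9 x^{4} - 12 x^{3} e^{2 x} + 48 x^{2} - 56 x e^{2 x} + 60}{9 x^{4} e^{2 x} + 48 x^{2} e^{2 x} + 60 e^{2 x}}, which equals G'(x).

G(x) = \frac{\left(- 8 e^{2 x} \log{\left(x^{2} + 2 \right)} + 4 e^{2 x} \log{\left(\frac{3 x^{2}}{2} + 5 \right)} + 6 e^{2 x} - 3\right) e^{- 2 x}}{6}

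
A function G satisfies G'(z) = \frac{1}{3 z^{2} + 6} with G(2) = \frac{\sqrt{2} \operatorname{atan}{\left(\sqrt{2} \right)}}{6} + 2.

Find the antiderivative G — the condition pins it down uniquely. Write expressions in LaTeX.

G(z) = \frac{\sqrt{2} \operatorname{atan}{\left(\frac{\sqrt{2} z}{2} \right)}}{6} + 2

The proposed G(z) is checked by its d/dz: the result must match the given G'(z).
A general antiderivative is \frac{\sqrt{2} \operatorname{atan}{\left(\frac{\sqrt{2} z}{2} \right)}}{6} + C.
The condition gives C = \frac{\sqrt{2} \operatorname{atan}{\left(\sqrt{2} \right)}}{6} + 2 - (\frac{\sqrt{2} \operatorname{atan}{\left(\sqrt{2} \right)}}{6}) = 2.
So G(z) = \frac{\sqrt{2} \operatorname{atan}{\left(\frac{\sqrt{2} z}{2} \right)}}{6} + 2.
Check: d/dz[\frac{\sqrt{2} \operatorname{atan}{\left(\frac{\sqrt{2} z}{2} \right)}}{6} + 2] = \frac{1}{3 z^{2} + 6} = G'(z).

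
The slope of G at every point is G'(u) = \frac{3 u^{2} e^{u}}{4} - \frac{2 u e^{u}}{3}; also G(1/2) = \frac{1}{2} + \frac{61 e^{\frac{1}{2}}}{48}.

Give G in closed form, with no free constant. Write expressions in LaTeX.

G(u) = \frac{\left(9 u^{2} - 26 u + 26\right) e^{u}}{12} + \frac{1}{2}

G'(u) has the shape v'r + vr' for v = \frac{3 u^{2}}{4} - \frac{13 u}{6} + \frac{13}{6} and r = e^{u} — it is the derivative of the product v*r.
A general antiderivative is \frac{\left(9 u^{2} - 26 u + 26\right) e^{u}}{12} + C.
The condition gives C = \frac{1}{2} + \frac{61 e^{\frac{1}{2}}}{48} - (\frac{61 e^{\frac{1}{2}}}{48}) = \frac{1}{2}.
So G(u) = \frac{\left(9 u^{2} - 26 u + 26\right) e^{u}}{12} + \frac{1}{2}.
Check: d/du[\frac{\left(9 u^{2} - 26 u + 26\right) e^{u}}{12} + \frac{1}{2}] = \frac{3 u^{2} e^{u}}{4} - \frac{2 u e^{u}}{3} = G'(u).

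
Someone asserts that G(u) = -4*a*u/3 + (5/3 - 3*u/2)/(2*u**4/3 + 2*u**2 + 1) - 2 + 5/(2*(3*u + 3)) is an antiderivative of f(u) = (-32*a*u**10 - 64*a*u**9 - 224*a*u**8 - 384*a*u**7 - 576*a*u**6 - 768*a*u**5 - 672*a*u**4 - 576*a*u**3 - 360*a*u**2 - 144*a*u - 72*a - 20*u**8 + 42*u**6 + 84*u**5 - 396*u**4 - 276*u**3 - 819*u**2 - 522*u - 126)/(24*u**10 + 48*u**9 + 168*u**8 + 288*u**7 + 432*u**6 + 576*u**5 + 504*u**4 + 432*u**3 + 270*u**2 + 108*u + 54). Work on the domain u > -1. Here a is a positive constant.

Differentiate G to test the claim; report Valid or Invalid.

d/du[G] = (-32*a*u**10 - 64*a*u**9 - 224*a*u**8 - 384*a*u**7 - 576*a*u**6 - 768*a*u**5 - 672*a*u**4 - 576*a*u**3 - 360*a*u**2 - 144*a*u - 72*a - 20*u**8 + 42*u**6 + 84*u**5 - 396*u**4 - 276*u**3 - 819*u**2 - 522*u - 126)/(24*u**10 + 48*u**9 + 168*u**8 + 288*u**7 + 432*u**6 + 576*u**5 + 504*u**4 + 432*u**3 + 270*u**2 + 108*u + 54)
This equals f(u) exactly, so the claim holds.

Valid - differentiating G returns exactly f.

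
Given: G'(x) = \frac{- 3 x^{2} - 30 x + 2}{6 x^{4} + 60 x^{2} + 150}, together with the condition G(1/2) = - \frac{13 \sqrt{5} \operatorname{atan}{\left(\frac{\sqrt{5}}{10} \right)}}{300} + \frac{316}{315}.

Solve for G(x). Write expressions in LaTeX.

G(x) = \frac{17 x}{60 x^{2} + 300} - \frac{13 \sqrt{5} \operatorname{atan}{\left(\frac{\sqrt{5} x}{5} \right)}}{300} + \frac{1}{2} + \frac{150}{60 x^{2} + 300}

Whatever form G(x) takes, its d/dx must return the stated G'(x).
A general antiderivative is - \frac{- 17 x - 150}{60 x^{2} + 300} - \frac{13 \sqrt{5} \operatorname{atan}{\left(\frac{\sqrt{5} x}{5} \right)}}{300} + C.
The condition gives C = - \frac{13 \sqrt{5} \operatorname{atan}{\left(\frac{\sqrt{5}}{10} \right)}}{300} + \frac{316}{315} - (- \frac{13 \sqrt{5} \operatorname{atan}{\left(\frac{\sqrt{5}}{10} \right)}}{300} + \frac{317}{630}) = \frac{1}{2}.
So G(x) = \frac{17 x}{60 x^{2} + 300} - \frac{13 \sqrt{5} \operatorname{atan}{\left(\frac{\sqrt{5} x}{5} \right)}}{300} + \frac{1}{2} + \frac{150}{60 x^{2} + 300}.
Check: d/dx[\frac{17 x}{60 x^{2} + 300} - \frac{13 \sqrt{5} \operatorname{atan}{\left(\frac{\sqrt{5} x}{5} \right)}}{300} + \frac{1}{2} + \frac{150}{60 x^{2} + 300}] = \frac{- 3 x^{2} - 30 x + 2}{6 x^{4} + 60 x^{2} + 150} = G'(x).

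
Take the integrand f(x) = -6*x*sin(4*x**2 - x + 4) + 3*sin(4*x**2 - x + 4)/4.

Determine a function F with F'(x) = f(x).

An antiderivative is F(x) = 3*cos(4*x**2 - x + 4)/4.

f matches the chain-rule pattern g'(h)*h' with inner function h(x) = 4*x**2 - x + 4; substituting u = h(x) collapses the integral.
Check: d/dx[3*cos(4*x**2 - x + 4)/4] = -6*x*sin(4*x**2 - x + 4) + 3*sin(4*x**2 - x + 4)/4 = f(x).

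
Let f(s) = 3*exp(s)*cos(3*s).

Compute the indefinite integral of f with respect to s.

F(s) = 9*exp(s)*sin(3*s)/10 + 3*exp(s)*cos(3*s)/10 + C

Recover f(s) by differentiating a candidate F(s); any mismatch rules it out.
Check: d/ds[9*exp(s)*sin(3*s)/10 + 3*exp(s)*cos(3*s)/10] = 3*exp(s)*cos(3*s) = f(s).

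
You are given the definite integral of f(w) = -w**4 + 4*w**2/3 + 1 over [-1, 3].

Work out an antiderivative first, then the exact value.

Antiderivative: F(w) = -w**5/5 + 4*w**3/9 + w; value = -1456/45

Integrate term by term and add the pieces.
F(w) = -w**5/5 + 4*w**3/9 + w is an antiderivative of f.
Check: d/dw[-w**5/5 + 4*w**3/9 + w] = -w**4 + 4*w**2/3 + 1 = f(w).
F(3) = -168/5; F(-1) = -56/45.
Integral = F(3) - F(-1) = -1456/45.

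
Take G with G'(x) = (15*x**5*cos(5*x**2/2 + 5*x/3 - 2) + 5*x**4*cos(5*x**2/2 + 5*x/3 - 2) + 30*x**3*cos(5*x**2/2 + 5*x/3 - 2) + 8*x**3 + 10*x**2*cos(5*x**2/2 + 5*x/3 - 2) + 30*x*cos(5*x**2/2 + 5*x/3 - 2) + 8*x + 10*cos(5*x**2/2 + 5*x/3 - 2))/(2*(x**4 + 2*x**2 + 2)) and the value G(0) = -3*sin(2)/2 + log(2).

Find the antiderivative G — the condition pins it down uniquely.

G(x) = log(x**4 + 2*x**2 + 2) + 3*sin(5*x**2/2 + 5*x/3 - 2)/2

Check a candidate G(x) by differentiating: d/dx[G] must match the given G'(x).
A general antiderivative is log(x**4 + 2*x**2 + 2) + 3*sin(5*x**2/2 + 5*x/3 - 2)/2 + C.
The condition gives C = -3*sin(2)/2 + log(2) - (-3*sin(2)/2 + log(2)) = 0.
So G(x) = log(x**4 + 2*x**2 + 2) + 3*sin(5*x**2/2 + 5*x/3 - 2)/2.
Check: d/dx[log(x**4 + 2*x**2 + 2) + 3*sin(5*x**2/2 + 5*x/3 - 2)/2] = (15*x**5*cos(5*x**2/2 + 5*x/3 - 2) + 5*x**4*cos(5*x**2/2 + 5*x/3 - 2) + 30*x**3*cos(5*x**2/2 + 5*x/3 - 2) + 8*x**3 + 10*x**2*cos(5*x**2/2 + 5*x/3 - 2) + 30*x*cos(5*x**2/2 + 5*x/3 - 2) + 8*x + 10*cos(5*x**2/2 + 5*x/3 - 2))/(2*x**4 + 4*x**2 + 4), which equals G'(x).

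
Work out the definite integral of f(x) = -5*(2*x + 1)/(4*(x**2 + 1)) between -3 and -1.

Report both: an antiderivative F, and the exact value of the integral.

Antiderivative: F(x) = -5*(log(x**2 + 1) + atan(x))/4; value = -5*atan(3)/4 - 5*log(2)/4 + 5*pi/16 + 5*log(10)/4

Differentiate the proposed F(x) back; it has to land on f(x) exactly.
F(x) = -5*(log(x**2 + 1) + atan(x))/4 is an antiderivative of f.
Check: d/dx[-5*(log(x**2 + 1) + atan(x))/4] = (-10*x - 5)/(4*x**2 + 4), which equals f(x).
F(-1) = -5*log(2)/4 + 5*pi/16; F(-3) = -5*log(10)/4 + 5*atan(3)/4.
Integral = F(-1) - F(-3) = -5*atan(3)/4 - 5*log(2)/4 + 5*pi/16 + 5*log(10)/4.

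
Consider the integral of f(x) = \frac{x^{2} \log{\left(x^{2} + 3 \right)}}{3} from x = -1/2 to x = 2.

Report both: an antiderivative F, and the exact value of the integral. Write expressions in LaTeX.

Antiderivative: F(x) = \frac{3 x^{3} \log{\left(x^{2} + 3 \right)} - 2 x^{3} + 18 x - 18 \sqrt{3} \operatorname{atan}{\left(\frac{\sqrt{3} x}{3} \right)}}{27}; value = - \frac{2 \sqrt{3} \operatorname{atan}{\left(\frac{2 \sqrt{3}}{3} \right)}}{3} - \frac{2 \sqrt{3} \operatorname{atan}{\left(\frac{\sqrt{3}}{6} \right)}}{3} + \frac{\log{\left(\frac{13}{4} \right)}}{72} + \frac{115}{108} + \frac{8 \log{\left(7 \right)}}{9}

A candidate is checked by its d/dx: the result must match f(x).
F(x) = \frac{3 x^{3} \log{\left(x^{2} + 3 \right)} - 2 x^{3} + 18 x - 18 \sqrt{3} \operatorname{atan}{\left(\frac{\sqrt{3} x}{3} \right)}}{27} is an antiderivative of f.
Check: d/dx[\frac{3 x^{3} \log{\left(x^{2} + 3 \right)} - 2 x^{3} + 18 x - 18 \sqrt{3} \operatorname{atan}{\left(\frac{\sqrt{3} x}{3} \right)}}{27}] = \frac{x^{2} \log{\left(x^{2} + 3 \right)}}{3} = f(x).
F(2) = - \frac{2 \sqrt{3} \operatorname{atan}{\left(\frac{2 \sqrt{3}}{3} \right)}}{3} + \frac{20}{27} + \frac{8 \log{\left(7 \right)}}{9}; F(-1/2) = - \frac{35}{108} - \frac{\log{\left(\frac{13}{4} \right)}}{72} + \frac{2 \sqrt{3} \operatorname{atan}{\left(\frac{\sqrt{3}}{6} \right)}}{3}.
Integral = F(2) - F(-1/2) = - \frac{2 \sqrt{3} \operatorname{atan}{\left(\frac{2 \sqrt{3}}{3} \right)}}{3} - \frac{2 \sqrt{3} \operatorname{atan}{\left(\frac{\sqrt{3}}{6} \right)}}{3} + \frac{\log{\left(\frac{13}{4} \right)}}{72} + \frac{115}{108} + \frac{8 \log{\left(7 \right)}}{9}.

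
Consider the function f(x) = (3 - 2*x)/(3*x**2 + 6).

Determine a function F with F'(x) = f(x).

An antiderivative is F(x) = (-2*log(x**2 + 2) + 3*sqrt(2)*atan(sqrt(2)*x/2))/6.

For F(x) to be correct the identity F'(x) - f(x) = 0 must hold.
Check: d/dx[(-2*log(x**2 + 2) + 3*sqrt(2)*atan(sqrt(2)*x/2))/6] = (3 - 2*x)/(3*x**2 + 6) = f(x).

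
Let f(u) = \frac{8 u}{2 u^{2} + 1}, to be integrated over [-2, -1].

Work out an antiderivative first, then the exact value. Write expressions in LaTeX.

Antiderivative: F(u) = 2 \log{\left(3 u^{2} + \frac{3}{2} \right)}; value = - 2 \log{\left(\frac{27}{2} \right)} + 2 \log{\left(\frac{9}{2} \right)}

f matches the chain-rule pattern g'(h)*h' with inner function h(u) = 3 u^{2} + \frac{3}{2}; substituting w = h(u) collapses the integral.
F(u) = 2 \log{\left(3 u^{2} + \frac{3}{2} \right)} is an antiderivative of f.
Check: d/du[2 \log{\left(3 u^{2} + \frac{3}{2} \right)}] = \frac{8 u}{2 u^{2} + 1} = f(u).
F(-1) = 2 \log{\left(\frac{9}{2} \right)}; F(-2) = 2 \log{\left(\frac{27}{2} \right)}.
Integral = F(-1) - F(-2) = - 2 \log{\left(\frac{27}{2} \right)} + 2 \log{\left(\frac{9}{2} \right)}.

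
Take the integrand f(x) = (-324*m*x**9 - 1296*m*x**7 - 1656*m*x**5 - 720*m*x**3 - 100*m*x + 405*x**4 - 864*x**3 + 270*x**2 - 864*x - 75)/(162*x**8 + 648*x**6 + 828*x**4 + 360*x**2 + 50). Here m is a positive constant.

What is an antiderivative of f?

An antiderivative is F(x) = (-2*m*x**2*(3*x**2 + 1)*(3*x**2 + 5) - 15*x + 24)/(2*(3*x**2 + 1)*(3*x**2 + 5)).

An antiderivative F(x) passes only if d/dx[F] lands on f(x) exactly.
Check: d/dx[(-2*m*x**2*(3*x**2 + 1)*(3*x**2 + 5) - 15*x + 24)/(2*(3*x**2 + 1)*(3*x**2 + 5))] = (-324*m*x**9 - 1296*m*x**7 - 1656*m*x**5 - 720*m*x**3 - 100*m*x + 405*x**4 - 864*x**3 + 270*x**2 - 864*x - 75)/(162*x**8 + 648*x**6 + 828*x**4 + 360*x**2 + 50) = f(x).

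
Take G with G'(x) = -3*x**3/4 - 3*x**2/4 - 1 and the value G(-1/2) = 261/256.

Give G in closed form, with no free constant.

G(x) = -(3*x**4 + 4*x**3 + 16*x - 8)/16

The integrand splits into summands that can be handled one at a time.
A general antiderivative is -3*x**4/16 - x**3/4 - x + C.
The condition gives C = 261/256 - (133/256) = 1/2.
So G(x) = -(3*x**4 + 4*x**3 + 16*x - 8)/16.
Check: d/dx[-(3*x**4 + 4*x**3 + 16*x - 8)/16] = -3*x**3/4 - 3*x**2/4 - 1 = G'(x).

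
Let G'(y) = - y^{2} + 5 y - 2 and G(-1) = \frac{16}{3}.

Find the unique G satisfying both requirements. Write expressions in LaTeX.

Integrate term by term and add the pieces.
A general antiderivative is - \frac{y^{3}}{3} + \frac{5 y^{2}}{2} - 2 y + C.
The condition gives C = \frac{16}{3} - (\frac{29}{6}) = \frac{1}{2}.
So G(y) = \frac{- 2 y^{3} + 15 y^{2} - 12 y + 3}{6}.
Check: d/dy[\frac{- 2 y^{3} + 15 y^{2} - 12 y + 3}{6}] = - y^{2} + 5 y - 2 = G'(y).

G(y) = \frac{- 2 y^{3} + 15 y^{2} - 12 y + 3}{6}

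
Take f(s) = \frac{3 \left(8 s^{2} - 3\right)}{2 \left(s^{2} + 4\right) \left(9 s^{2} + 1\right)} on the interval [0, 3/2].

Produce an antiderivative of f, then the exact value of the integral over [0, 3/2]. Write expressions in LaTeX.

Antiderivative: F(s) = \frac{3 \operatorname{atan}{\left(\frac{s}{2} \right)}}{4} - \frac{\operatorname{atan}{\left(3 s \right)}}{2}; value = - \frac{\operatorname{atan}{\left(\frac{9}{2} \right)}}{2} + \frac{3 \operatorname{atan}{\left(\frac{3}{4} \right)}}{4}

An antiderivative F(s) passes only if d/ds[F] lands on f(s) exactly.
F(s) = \frac{3 \operatorname{atan}{\left(\frac{s}{2} \right)}}{4} - \frac{\operatorname{atan}{\left(3 s \right)}}{2} is an antiderivative of f.
Check: d/ds[\frac{3 \operatorname{atan}{\left(\frac{s}{2} \right)}}{4} - \frac{\operatorname{atan}{\left(3 s \right)}}{2}] = \frac{24 s^{2} - 9}{18 s^{4} + 74 s^{2} + 8}, which equals f(s).
F(3/2) = - \frac{\operatorname{atan}{\left(\frac{9}{2} \right)}}{2} + \frac{3 \operatorname{atan}{\left(\frac{3}{4} \right)}}{4}; F(0) = 0.
Integral = F(3/2) - F(0) = - \frac{\operatorname{atan}{\left(\frac{9}{2} \right)}}{2} + \frac{3 \operatorname{atan}{\left(\frac{3}{4} \right)}}{4}.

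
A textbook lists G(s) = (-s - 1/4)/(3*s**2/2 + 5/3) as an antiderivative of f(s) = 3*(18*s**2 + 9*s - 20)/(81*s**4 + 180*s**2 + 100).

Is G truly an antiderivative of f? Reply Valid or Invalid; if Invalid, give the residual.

d/ds[G] = (54*s**2 + 27*s - 60)/(81*s**4 + 180*s**2 + 100)
This equals f(s) exactly, so the claim holds.

Valid - differentiating G returns exactly f.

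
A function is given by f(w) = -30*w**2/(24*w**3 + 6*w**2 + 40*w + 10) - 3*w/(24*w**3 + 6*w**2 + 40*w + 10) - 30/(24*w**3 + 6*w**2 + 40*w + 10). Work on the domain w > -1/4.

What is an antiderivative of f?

An antiderivative is F(w) = -3*log(2*w + 1/2)/4 - log(3*w**2/2 + 5/2)/4.

The integrand splits into summands that can be handled one at a time.
Check: d/dw[-3*log(2*w + 1/2)/4 - log(3*w**2/2 + 5/2)/4] = (-30*w**2 - 3*w - 30)/(24*w**3 + 6*w**2 + 40*w + 10), which equals f(w).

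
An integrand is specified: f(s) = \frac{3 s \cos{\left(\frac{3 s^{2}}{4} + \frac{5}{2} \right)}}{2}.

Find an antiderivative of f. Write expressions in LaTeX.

An antiderivative is F(s) = \sin{\left(\frac{3 s^{2}}{4} + \frac{5}{2} \right)}.

f matches the chain-rule pattern g'(h)*h' with inner function h(s) = \frac{3 s^{2}}{4} + \frac{5}{2}; substituting u = h(s) collapses the integral.
Check: d/ds[\sin{\left(\frac{3 s^{2}}{4} + \frac{5}{2} \right)}] = \frac{3 s \cos{\left(\frac{3 s^{2}}{4} + \frac{5}{2} \right)}}{2} = f(s).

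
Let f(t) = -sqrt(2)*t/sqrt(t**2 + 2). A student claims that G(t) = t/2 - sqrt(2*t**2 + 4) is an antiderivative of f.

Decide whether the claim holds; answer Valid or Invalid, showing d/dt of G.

d/dt[G] = (-2*sqrt(2)*t + sqrt(t**2 + 2))/(2*sqrt(t**2 + 2))
d/dt[G] - f(t) = 1/2 != 0.

Invalid: d/dt[G] - f = 1/2, which is not 0.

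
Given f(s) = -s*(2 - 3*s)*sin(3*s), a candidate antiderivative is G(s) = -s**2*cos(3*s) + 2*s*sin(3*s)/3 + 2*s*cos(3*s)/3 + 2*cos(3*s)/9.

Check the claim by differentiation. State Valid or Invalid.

d/ds[G] = 3*s**2*sin(3*s) - 2*s*sin(3*s) + 2*cos(3*s)/3
d/ds[G] - f(s) = 2*cos(3*s)/3 != 0.

Invalid: d/ds[G] - f = 2*cos(3*s)/3, which is not 0.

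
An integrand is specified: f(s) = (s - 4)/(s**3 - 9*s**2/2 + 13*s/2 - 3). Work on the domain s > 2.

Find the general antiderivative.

F(s) = -4*log(s - 2) + 10*log(s - 3/2) - 6*log(s - 1) + C

The denominator factors as (s - 2)*(s - 1)*(2*s - 3); partial fractions split f into directly integrable pieces: 20/(2*s - 3) - 6/(s - 1) - 4/(s - 2).
Check: d/ds[-4*log(s - 2) + 10*log(s - 3/2) - 6*log(s - 1)] = (2*s - 8)/(2*s**3 - 9*s**2 + 13*s - 6), which equals f(s).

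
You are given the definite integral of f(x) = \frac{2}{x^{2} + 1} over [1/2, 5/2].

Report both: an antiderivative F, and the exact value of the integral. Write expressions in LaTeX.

Antiderivative: F(x) = 2 \operatorname{atan}{\left(x \right)}; value = - 2 \operatorname{atan}{\left(\frac{1}{2} \right)} + 2 \operatorname{atan}{\left(\frac{5}{2} \right)}

Recover f(x) by differentiating a candidate F(x); any mismatch rules it out.
F(x) = 2 \operatorname{atan}{\left(x \right)} is an antiderivative of f.
Check: d/dx[2 \operatorname{atan}{\left(x \right)}] = \frac{2}{x^{2} + 1} = f(x).
F(5/2) = 2 \operatorname{atan}{\left(\frac{5}{2} \right)}; F(1/2) = 2 \operatorname{atan}{\left(\frac{1}{2} \right)}.
Integral = F(5/2) - F(1/2) = - 2 \operatorname{atan}{\left(\frac{1}{2} \right)} + 2 \operatorname{atan}{\left(\frac{5}{2} \right)}.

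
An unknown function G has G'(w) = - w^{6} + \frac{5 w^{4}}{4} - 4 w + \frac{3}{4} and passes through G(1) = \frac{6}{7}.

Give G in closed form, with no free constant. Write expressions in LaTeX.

G(w) = - \frac{w^{7}}{7} + \frac{w^{5}}{4} - 2 w^{2} + \frac{3 w}{4} + 2

Integrate term by term and add the pieces.
A general antiderivative is - \frac{w^{7}}{7} + \frac{w^{5}}{4} - 2 w^{2} + \frac{3 w}{4} + C.
The condition gives C = \frac{6}{7} - (- \frac{8}{7}) = 2.
So G(w) = - \frac{w^{7}}{7} + \frac{w^{5}}{4} - 2 w^{2} + \frac{3 w}{4} + 2.
Check: d/dw[- \frac{w^{7}}{7} + \frac{w^{5}}{4} - 2 w^{2} + \frac{3 w}{4} + 2] = - w^{6} + \frac{5 w^{4}}{4} - 4 w + \frac{3}{4} = G'(w).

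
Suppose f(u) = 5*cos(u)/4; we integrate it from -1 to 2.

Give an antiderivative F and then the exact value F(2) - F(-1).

Antiderivative: F(u) = 5*sin(u)/4; value = 5*sin(1)/4 + 5*sin(2)/4

A candidate is checked by its d/du: the result must match f(u).
F(u) = 5*sin(u)/4 is an antiderivative of f.
Check: d/du[5*sin(u)/4] = 5*cos(u)/4 = f(u).
F(2) = 5*sin(2)/4; F(-1) = -5*sin(1)/4.
Integral = F(2) - F(-1) = 5*sin(1)/4 + 5*sin(2)/4.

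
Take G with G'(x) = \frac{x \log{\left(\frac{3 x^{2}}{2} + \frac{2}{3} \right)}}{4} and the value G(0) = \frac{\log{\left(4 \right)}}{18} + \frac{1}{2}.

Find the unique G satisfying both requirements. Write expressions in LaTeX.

A first test for any G(x): its x-derivative must equal the given G'(x).
A general antiderivative is \frac{x^{2} \log{\left(\frac{3 x^{2}}{2} + \frac{2}{3} \right)}}{8} - \frac{x^{2}}{8} + \frac{\log{\left(9 x^{2} + 4 \right)}}{18} + C.
The condition gives C = \frac{\log{\left(4 \right)}}{18} + \frac{1}{2} - (\frac{\log{\left(4 \right)}}{18}) = \frac{1}{2}.
So G(x) = \frac{x^{2} \log{\left(\frac{3 x^{2}}{2} + \frac{2}{3} \right)}}{8} - \frac{x^{2}}{8} + \frac{\log{\left(9 x^{2} + 4 \right)}}{18} + \frac{1}{2}.
Check: d/dx[\frac{x^{2} \log{\left(\frac{3 x^{2}}{2} + \frac{2}{3} \right)}}{8} - \frac{x^{2}}{8} + \frac{\log{\left(9 x^{2} + 4 \right)}}{18} + \frac{1}{2}] = \frac{x \log{\left(9 x^{2} + 4 \right)}}{4} - \frac{x \log{\left(6 \right)}}{4}, which equals G'(x).

G(x) = \frac{x^{2} \log{\left(\frac{3 x^{2}}{2} + \frac{2}{3} \right)}}{8} - \frac{x^{2}}{8} + \frac{\log{\left(9 x^{2} + 4 \right)}}{18} + \frac{1}{2}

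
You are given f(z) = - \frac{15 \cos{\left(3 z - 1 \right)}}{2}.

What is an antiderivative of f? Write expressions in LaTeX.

A first test for any F(z): its z-derivative must equal f(z) identically.
Check: d/dz[- \frac{5 \sin{\left(3 z - 1 \right)}}{2}] = - \frac{15 \cos{\left(3 z - 1 \right)}}{2} = f(z).

An antiderivative is F(z) = - \frac{5 \sin{\left(3 z - 1 \right)}}{2}.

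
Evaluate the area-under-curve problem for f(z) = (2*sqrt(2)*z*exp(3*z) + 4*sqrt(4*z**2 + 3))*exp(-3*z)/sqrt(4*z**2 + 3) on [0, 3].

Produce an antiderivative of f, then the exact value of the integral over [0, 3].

Whatever form F(z) takes, F'(z) = f(z) is non-negotiable.
F(z) = (3*sqrt(2)*sqrt(4*z**2 + 3)*exp(3*z) - 8)*exp(-3*z)/6 is an antiderivative of f.
Check: d/dz[(3*sqrt(2)*sqrt(4*z**2 + 3)*exp(3*z) - 8)*exp(-3*z)/6] = (2*sqrt(2)*z*exp(3*z) + 4*sqrt(4*z**2 + 3))*exp(-3*z)/sqrt(4*z**2 + 3) = f(z).
F(3) = -4*exp(-9)/3 + sqrt(78)/2; F(0) = -4/3 + sqrt(6)/2.
Integral = F(3) - F(0) = -sqrt(6)/2 - 4*exp(-9)/3 + 4/3 + sqrt(78)/2.

Antiderivative: F(z) = (3*sqrt(2)*sqrt(4*z**2 + 3)*exp(3*z) - 8)*exp(-3*z)/6; value = -sqrt(6)/2 - 4*exp(-9)/3 + 4/3 + sqrt(78)/2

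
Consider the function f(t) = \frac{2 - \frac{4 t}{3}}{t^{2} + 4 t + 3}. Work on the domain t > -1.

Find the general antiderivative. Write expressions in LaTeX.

Factor the denominator (3 \left(t + 1\right) \left(t + 3\right)) and decompose: f = - \frac{3}{t + 3} + \frac{5}{3 \left(t + 1\right)}; each piece integrates to a log, atan, or power term.
Check: d/dt[\frac{5 \log{\left(t + 1 \right)}}{3} - 3 \log{\left(t + 3 \right)}] = \frac{6 - 4 t}{3 t^{2} + 12 t + 9}, which equals f(t).

F(t) = \frac{5 \log{\left(t + 1 \right)}}{3} - 3 \log{\left(t + 3 \right)} + C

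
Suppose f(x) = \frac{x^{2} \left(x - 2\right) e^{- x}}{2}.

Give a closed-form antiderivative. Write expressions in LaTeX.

f has the shape u'v + uv' for u = - \frac{x^{3}}{2} - \frac{x^{2}}{2} - x - 1 and v = e^{- x} — it is the derivative of the product u*v.
Check: d/dx[- \frac{x^{3} e^{- x}}{2} - \frac{x^{2} e^{- x}}{2} - x e^{- x} - e^{- x}] = \frac{\left(x^{3} - 2 x^{2}\right) e^{- x}}{2}, which equals f(x).

An antiderivative is F(x) = - \frac{x^{3} e^{- x}}{2} - \frac{x^{2} e^{- x}}{2} - x e^{- x} - e^{- x}.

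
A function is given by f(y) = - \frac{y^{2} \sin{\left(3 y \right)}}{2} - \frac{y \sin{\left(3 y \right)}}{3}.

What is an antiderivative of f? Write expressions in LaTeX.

Integrate term by term and add the pieces.
Check: d/dy[\frac{y^{2} \cos{\left(3 y \right)}}{6} - \frac{y \sin{\left(3 y \right)}}{9} + \frac{y \cos{\left(3 y \right)}}{9} - \frac{\sin{\left(3 y \right)}}{27} - \frac{\cos{\left(3 y \right)}}{27}] = - \frac{y^{2} \sin{\left(3 y \right)}}{2} - \frac{y \sin{\left(3 y \right)}}{3} = f(y).

An antiderivative is F(y) = \frac{y^{2} \cos{\left(3 y \right)}}{6} - \frac{y \sin{\left(3 y \right)}}{9} + \frac{y \cos{\left(3 y \right)}}{9} - \frac{\sin{\left(3 y \right)}}{27} - \frac{\cos{\left(3 y \right)}}{27}.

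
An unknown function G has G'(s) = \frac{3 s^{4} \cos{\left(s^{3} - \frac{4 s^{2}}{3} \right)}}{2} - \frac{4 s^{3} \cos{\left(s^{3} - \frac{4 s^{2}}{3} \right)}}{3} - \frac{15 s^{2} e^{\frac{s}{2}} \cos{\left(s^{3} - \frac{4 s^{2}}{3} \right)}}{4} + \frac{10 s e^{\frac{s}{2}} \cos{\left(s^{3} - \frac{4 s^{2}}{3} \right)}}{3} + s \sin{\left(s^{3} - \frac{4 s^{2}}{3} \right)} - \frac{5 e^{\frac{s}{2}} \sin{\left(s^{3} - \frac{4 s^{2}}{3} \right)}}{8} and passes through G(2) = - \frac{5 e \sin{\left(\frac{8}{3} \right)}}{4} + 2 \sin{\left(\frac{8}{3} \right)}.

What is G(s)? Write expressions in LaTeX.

G(s) = \frac{\left(s^{2} - \frac{5 e^{\frac{s}{2}}}{2}\right) \sin{\left(s^{3} - \frac{4 s^{2}}{3} \right)}}{2}

G'(s) has the shape u'v + uv' for u = \frac{s^{2}}{2} - \frac{5 e^{\frac{s}{2}}}{4} and v = \sin{\left(s^{3} - \frac{4 s^{2}}{3} \right)} — it is the derivative of the product u*v.
A general antiderivative is \frac{\left(s^{2} - \frac{5 e^{\frac{s}{2}}}{2}\right) \sin{\left(s^{3} - \frac{4 s^{2}}{3} \right)}}{2} + C.
The condition gives C = - \frac{5 e \sin{\left(\frac{8}{3} \right)}}{4} + 2 \sin{\left(\frac{8}{3} \right)} - (- \frac{5 e \sin{\left(\frac{8}{3} \right)}}{4} + 2 \sin{\left(\frac{8}{3} \right)}) = 0.
So G(s) = \frac{\left(s^{2} - \frac{5 e^{\frac{s}{2}}}{2}\right) \sin{\left(s^{3} - \frac{4 s^{2}}{3} \right)}}{2}.
Check: d/ds[\frac{\left(s^{2} - \frac{5 e^{\frac{s}{2}}}{2}\right) \sin{\left(s^{3} - \frac{4 s^{2}}{3} \right)}}{2}] = \frac{3 s^{4} \cos{\left(s^{3} - \frac{4 s^{2}}{3} \right)}}{2} - \frac{4 s^{3} \cos{\left(s^{3} - \frac{4 s^{2}}{3} \right)}}{3} - \frac{15 s^{2} e^{\frac{s}{2}} \cos{\left(s^{3} - \frac{4 s^{2}}{3} \right)}}{4} + \frac{10 s e^{\frac{s}{2}} \cos{\left(s^{3} - \frac{4 s^{2}}{3} \right)}}{3} + s \sin{\left(s^{3} - \frac{4 s^{2}}{3} \right)} - \frac{5 e^{\frac{s}{2}} \sin{\left(s^{3} - \frac{4 s^{2}}{3} \right)}}{8} = G'(s).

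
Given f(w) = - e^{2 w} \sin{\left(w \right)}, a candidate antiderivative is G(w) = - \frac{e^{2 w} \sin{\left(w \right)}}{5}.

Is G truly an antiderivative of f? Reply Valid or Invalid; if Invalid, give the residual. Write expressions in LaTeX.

d/dw[G] = - \frac{2 e^{2 w} \sin{\left(w \right)}}{5} - \frac{e^{2 w} \cos{\left(w \right)}}{5}
d/dw[G] - f(w) = \frac{3 e^{2 w} \sin{\left(w \right)}}{5} - \frac{e^{2 w} \cos{\left(w \right)}}{5} != 0.

Invalid: d/dw[G] - f = \frac{3 e^{2 w} \sin{\left(w \right)}}{5} - \frac{e^{2 w} \cos{\left(w \right)}}{5}, which is not 0.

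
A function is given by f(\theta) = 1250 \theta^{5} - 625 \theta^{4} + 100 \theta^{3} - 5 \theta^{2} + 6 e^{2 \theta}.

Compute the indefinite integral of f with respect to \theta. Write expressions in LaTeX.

Integrate term by term and add the pieces.
Check: d/d\theta[\frac{625 \theta^{6} - 375 \theta^{5} + 75 \theta^{4} - 5 \theta^{3} + 9 e^{2 \theta}}{3}] = 1250 \theta^{5} - 625 \theta^{4} + 100 \theta^{3} - 5 \theta^{2} + 6 e^{2 \theta} = f(\theta).

F(\theta) = \frac{625 \theta^{6} - 375 \theta^{5} + 75 \theta^{4} - 5 \theta^{3} + 9 e^{2 \theta}}{3} + C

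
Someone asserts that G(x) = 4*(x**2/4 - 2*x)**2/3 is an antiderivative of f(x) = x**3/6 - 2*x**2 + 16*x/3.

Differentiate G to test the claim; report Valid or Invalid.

Invalid: d/dx[G] - f = x**3/6 - 2*x**2 + 16*x/3, which is not 0.

d/dx[G] = x**3/3 - 4*x**2 + 32*x/3
d/dx[G] - f(x) = x**3/6 - 2*x**2 + 16*x/3 != 0.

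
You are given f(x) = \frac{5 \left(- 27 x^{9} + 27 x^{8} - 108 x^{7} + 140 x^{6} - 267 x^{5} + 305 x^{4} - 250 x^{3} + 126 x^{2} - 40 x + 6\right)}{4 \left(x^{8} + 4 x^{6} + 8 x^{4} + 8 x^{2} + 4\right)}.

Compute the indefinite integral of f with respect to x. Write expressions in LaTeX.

f has the shape u'v + uv' for u = - \frac{5}{2 \left(\frac{x^{4}}{2} + x^{2} + 1\right)} and v = \left(\frac{3 x^{2}}{2} - x + \frac{1}{2}\right)^{3} — it is the derivative of the product u*v.
Check: d/dx[- \frac{5 \left(3 x^{2} - 2 x + 1\right)^{3}}{8 \left(x^{4} + 2 x^{2} + 2\right)}] = \frac{- 135 x^{9} + 135 x^{8} - 540 x^{7} + 700 x^{6} - 1335 x^{5} + 1525 x^{4} - 1250 x^{3} + 630 x^{2} - 200 x + 30}{4 x^{8} + 16 x^{6} + 32 x^{4} + 32 x^{2} + 16}, which equals f(x).

F(x) = - \frac{5 \left(3 x^{2} - 2 x + 1\right)^{3}}{8 \left(x^{4} + 2 x^{2} + 2\right)} + C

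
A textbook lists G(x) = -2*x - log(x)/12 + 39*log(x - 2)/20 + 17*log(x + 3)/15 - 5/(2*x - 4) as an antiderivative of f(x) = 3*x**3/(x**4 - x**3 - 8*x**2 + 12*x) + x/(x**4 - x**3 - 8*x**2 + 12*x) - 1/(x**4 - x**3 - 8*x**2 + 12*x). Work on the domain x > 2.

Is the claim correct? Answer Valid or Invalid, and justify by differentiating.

Invalid: d/dx[G] - f = -2, which is not 0.

d/dx[G] = (-2*x**4 + 5*x**3 + 16*x**2 - 23*x - 1)/(x**4 - x**3 - 8*x**2 + 12*x)
d/dx[G] - f(x) = -2 != 0.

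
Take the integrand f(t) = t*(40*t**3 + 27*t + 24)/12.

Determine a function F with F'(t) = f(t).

An antiderivative is F(t) = (8*t**5 + 9*t**3 + 12*t**2 + 24)/12.

Any candidate F(t) must reproduce f(t) exactly when differentiated.
Check: d/dt[(8*t**5 + 9*t**3 + 12*t**2 + 24)/12] = 10*t**4/3 + 9*t**2/4 + 2*t, which equals f(t).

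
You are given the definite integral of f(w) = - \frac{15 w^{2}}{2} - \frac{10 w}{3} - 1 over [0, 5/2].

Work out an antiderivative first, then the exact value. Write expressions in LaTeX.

Antiderivative: F(w) = \frac{w \left(- 15 w^{2} - 10 w - 6\right)}{6}; value = - \frac{2495}{48}

The integrand splits into summands that can be handled one at a time.
F(w) = \frac{w \left(- 15 w^{2} - 10 w - 6\right)}{6} is an antiderivative of f.
Check: d/dw[\frac{w \left(- 15 w^{2} - 10 w - 6\right)}{6}] = - \frac{15 w^{2}}{2} - \frac{10 w}{3} - 1 = f(w).
F(5/2) = - \frac{2495}{48}; F(0) = 0.
Integral = F(5/2) - F(0) = - \frac{2495}{48}.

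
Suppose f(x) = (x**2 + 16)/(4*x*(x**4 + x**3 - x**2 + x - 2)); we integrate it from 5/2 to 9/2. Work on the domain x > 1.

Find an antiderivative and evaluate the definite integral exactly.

Antiderivative: F(x) = -(96*log(x) - 34*log(x - 1) - 8*log(x + 2) - 27*log(x**2 + 1) + 18*atan(x))/48; value = -13*log(9/2)/6 - 9*log(29/4)/16 - 3*atan(9/2)/8 - 17*log(3/2)/24 + log(13/2)/6 + 3*atan(5/2)/8 + 17*log(7/2)/24 + 9*log(85/4)/16 + 2*log(5/2)

Factor the denominator (4*x*(x - 1)*(x + 2)*(x**2 + 1)) and decompose: f = 3*(3*x - 1)/(8*(x**2 + 1)) + 1/(6*(x + 2)) + 17/(24*(x - 1)) - 2/x; each piece integrates to a log, atan, or power term.
F(x) = -(96*log(x) - 34*log(x - 1) - 8*log(x + 2) - 27*log(x**2 + 1) + 18*atan(x))/48 is an antiderivative of f.
Check: d/dx[-(96*log(x) - 34*log(x - 1) - 8*log(x + 2) - 27*log(x**2 + 1) + 18*atan(x))/48] = (x**2 + 16)/(4*x**5 + 4*x**4 - 4*x**3 + 4*x**2 - 8*x), which equals f(x).
F(9/2) = -2*log(9/2) - 3*atan(9/2)/8 + log(13/2)/6 + 17*log(7/2)/24 + 9*log(85/4)/16; F(5/2) = -2*log(5/2) - 3*atan(5/2)/8 + log(9/2)/6 + 17*log(3/2)/24 + 9*log(29/4)/16.
Integral = F(9/2) - F(5/2) = -13*log(9/2)/6 - 9*log(29/4)/16 - 3*atan(9/2)/8 - 17*log(3/2)/24 + log(13/2)/6 + 3*atan(5/2)/8 + 17*log(7/2)/24 + 9*log(85/4)/16 + 2*log(5/2).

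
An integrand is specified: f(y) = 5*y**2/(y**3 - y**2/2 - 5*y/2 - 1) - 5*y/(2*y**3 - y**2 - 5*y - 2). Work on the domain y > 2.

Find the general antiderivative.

F(y) = 2*log(y - 2) - 2*log(y + 1/2) + 5*log(y + 1) + C

Factor the denominator ((y - 2)*(y + 1)*(2*y + 1)) and decompose: f = -4/(2*y + 1) + 5/(y + 1) + 2/(y - 2); each piece integrates to a log, atan, or power term.
Check: d/dy[2*log(y - 2) - 2*log(y + 1/2) + 5*log(y + 1)] = (10*y**2 - 5*y)/(2*y**3 - y**2 - 5*y - 2), which equals f(y).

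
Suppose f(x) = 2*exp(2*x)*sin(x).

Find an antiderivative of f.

An antiderivative is F(x) = -2*(-2*sin(x) + cos(x))*exp(2*x)/5.

Any candidate F(x) must reproduce f(x) exactly when differentiated.
Check: d/dx[-2*(-2*sin(x) + cos(x))*exp(2*x)/5] = 2*exp(2*x)*sin(x) = f(x).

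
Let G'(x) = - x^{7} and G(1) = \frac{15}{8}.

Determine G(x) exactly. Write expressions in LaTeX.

Whatever form G(x) takes, its d/dx must return the stated G'(x).
A general antiderivative is - \frac{x^{8}}{8} + C.
The condition gives C = \frac{15}{8} - (- \frac{1}{8}) = 2.
So G(x) = - \frac{\left(x^{2} - 2\right) \left(x^{2} + 2\right) \left(x^{2} - 2 x + 2\right) \left(x^{2} + 2 x + 2\right)}{8}.
Check: d/dx[- \frac{\left(x^{2} - 2\right) \left(x^{2} + 2\right) \left(x^{2} - 2 x + 2\right) \left(x^{2} + 2 x + 2\right)}{8}] = - x^{7} = G'(x).

G(x) = - \frac{\left(x^{2} - 2\right) \left(x^{2} + 2\right) \left(x^{2} - 2 x + 2\right) \left(x^{2} + 2 x + 2\right)}{8}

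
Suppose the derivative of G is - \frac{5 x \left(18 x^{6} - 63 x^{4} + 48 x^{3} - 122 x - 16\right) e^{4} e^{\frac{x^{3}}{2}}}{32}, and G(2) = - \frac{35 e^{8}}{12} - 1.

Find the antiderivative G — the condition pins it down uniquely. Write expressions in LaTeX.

G'(x) has the shape u'v + uv' for u = - \frac{15 x^{5}}{8} + \frac{105 x^{3}}{16} + \frac{5 x^{2}}{4} - \frac{5}{12} and v = e^{\frac{x^{3}}{2} + 4} — it is the derivative of the product u*v.
A general antiderivative is \frac{5 \left(- \frac{3 x^{5}}{2} + \frac{21 x^{3}}{4} + x^{2} - \frac{1}{3}\right) e^{\frac{x^{3}}{2} + 4}}{4} + C.
The condition gives C = - \frac{35 e^{8}}{12} - 1 - (- \frac{35 e^{8}}{12}) = -1.
So G(x) = \frac{5 \left(- 18 x^{5} + 63 x^{3} + 12 x^{2} - 4\right) e^{\frac{x^{3}}{2} + 4} - 48}{48}.
Check: d/dx[\frac{5 \left(- 18 x^{5} + 63 x^{3} + 12 x^{2} - 4\right) e^{\frac{x^{3}}{2} + 4} - 48}{48}] = - \frac{45 x^{7} e^{4} e^{\frac{x^{3}}{2}}}{16} + \frac{315 x^{5} e^{4} e^{\frac{x^{3}}{2}}}{32} - \frac{15 x^{4} e^{4} e^{\frac{x^{3}}{2}}}{2} + \frac{305 x^{2} e^{4} e^{\frac{x^{3}}{2}}}{16} + \frac{5 x e^{4} e^{\frac{x^{3}}{2}}}{2}, which equals G'(x).

G(x) = \frac{5 \left(- 18 x^{5} + 63 x^{3} + 12 x^{2} - 4\right) e^{\frac{x^{3}}{2} + 4} - 48}{48}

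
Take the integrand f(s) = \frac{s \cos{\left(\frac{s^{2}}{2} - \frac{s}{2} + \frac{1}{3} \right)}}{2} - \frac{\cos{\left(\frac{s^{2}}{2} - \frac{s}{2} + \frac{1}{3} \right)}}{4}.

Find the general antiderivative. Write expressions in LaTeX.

The substitution u = \frac{s^{2}}{2} - \frac{s}{2} + \frac{1}{3} works: f is exactly (dF/du)*(du/ds) for that inner function.
Check: d/ds[\frac{\sin{\left(\frac{s^{2}}{2} - \frac{s}{2} + \frac{1}{3} \right)}}{2}] = \frac{s \cos{\left(\frac{s^{2}}{2} - \frac{s}{2} + \frac{1}{3} \right)}}{2} - \frac{\cos{\left(\frac{s^{2}}{2} - \frac{s}{2} + \frac{1}{3} \right)}}{4} = f(s).

F(s) = \frac{\sin{\left(\frac{s^{2}}{2} - \frac{s}{2} + \frac{1}{3} \right)}}{2} + C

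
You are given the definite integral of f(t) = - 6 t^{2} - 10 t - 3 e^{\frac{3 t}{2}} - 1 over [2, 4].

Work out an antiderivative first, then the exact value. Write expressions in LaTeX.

Antiderivative: F(t) = - 2 t^{3} - 5 t^{2} - t - 2 e^{\frac{3 t}{2}}; value = - 2 e^{6} - 174 + 2 e^{3}

The integrand splits into summands that can be handled one at a time.
F(t) = - 2 t^{3} - 5 t^{2} - t - 2 e^{\frac{3 t}{2}} is an antiderivative of f.
Check: d/dt[- 2 t^{3} - 5 t^{2} - t - 2 e^{\frac{3 t}{2}}] = - 6 t^{2} - 10 t - 3 e^{\frac{3 t}{2}} - 1 = f(t).
F(4) = - 2 e^{6} - 212; F(2) = - 2 e^{3} - 38.
Integral = F(4) - F(2) = - 2 e^{6} - 174 + 2 e^{3}.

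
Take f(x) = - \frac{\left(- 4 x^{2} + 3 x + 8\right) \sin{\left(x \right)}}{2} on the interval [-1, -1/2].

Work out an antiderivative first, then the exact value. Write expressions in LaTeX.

Since d/dx undoes antidifferentiation here, F'(x) = f(x) is required of F(x).
F(x) = - \frac{4 x^{2} \cos{\left(x \right)} - 8 x \sin{\left(x \right)} - 3 x \cos{\left(x \right)} + 3 \sin{\left(x \right)} - 16 \cos{\left(x \right)}}{2} is an antiderivative of f.
Check: d/dx[- \frac{4 x^{2} \cos{\left(x \right)} - 8 x \sin{\left(x \right)} - 3 x \cos{\left(x \right)} + 3 \sin{\left(x \right)} - 16 \cos{\left(x \right)}}{2}] = 2 x^{2} \sin{\left(x \right)} - \frac{3 x \sin{\left(x \right)}}{2} - 4 \sin{\left(x \right)}, which equals f(x).
F(-1/2) = \frac{7 \sin{\left(\frac{1}{2} \right)}}{2} + \frac{27 \cos{\left(\frac{1}{2} \right)}}{4}; F(-1) = \frac{9 \cos{\left(1 \right)}}{2} + \frac{11 \sin{\left(1 \right)}}{2}.
Integral = F(-1/2) - F(-1) = - \frac{11 \sin{\left(1 \right)}}{2} - \frac{9 \cos{\left(1 \right)}}{2} + \frac{7 \sin{\left(\frac{1}{2} \right)}}{2} + \frac{27 \cos{\left(\frac{1}{2} \right)}}{4}.

Antiderivative: F(x) = - \frac{4 x^{2} \cos{\left(x \right)} - 8 x \sin{\left(x \right)} - 3 x \cos{\left(x \right)} + 3 \sin{\left(x \right)} - 16 \cos{\left(x \right)}}{2}; value = - \frac{11 \sin{\left(1 \right)}}{2} - \frac{9 \cos{\left(1 \right)}}{2} + \frac{7 \sin{\left(\frac{1}{2} \right)}}{2} + \frac{27 \cos{\left(\frac{1}{2} \right)}}{4}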